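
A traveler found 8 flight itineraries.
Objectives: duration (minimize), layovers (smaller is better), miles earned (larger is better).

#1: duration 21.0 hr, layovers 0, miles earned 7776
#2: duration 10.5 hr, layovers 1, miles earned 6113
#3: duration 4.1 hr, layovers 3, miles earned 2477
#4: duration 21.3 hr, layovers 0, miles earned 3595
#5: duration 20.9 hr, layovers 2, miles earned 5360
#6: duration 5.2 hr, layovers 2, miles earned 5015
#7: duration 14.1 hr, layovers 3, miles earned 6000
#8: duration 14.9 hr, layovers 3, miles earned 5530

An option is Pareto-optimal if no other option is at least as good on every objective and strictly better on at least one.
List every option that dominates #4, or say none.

#1

#1: duration 21.0≤21.3, layovers 0≤0, miles earned 7776≥3595 — dominates #4.
Others (#2, #3, #5, #6, #7, #8) are each worse than #4 on at least one objective.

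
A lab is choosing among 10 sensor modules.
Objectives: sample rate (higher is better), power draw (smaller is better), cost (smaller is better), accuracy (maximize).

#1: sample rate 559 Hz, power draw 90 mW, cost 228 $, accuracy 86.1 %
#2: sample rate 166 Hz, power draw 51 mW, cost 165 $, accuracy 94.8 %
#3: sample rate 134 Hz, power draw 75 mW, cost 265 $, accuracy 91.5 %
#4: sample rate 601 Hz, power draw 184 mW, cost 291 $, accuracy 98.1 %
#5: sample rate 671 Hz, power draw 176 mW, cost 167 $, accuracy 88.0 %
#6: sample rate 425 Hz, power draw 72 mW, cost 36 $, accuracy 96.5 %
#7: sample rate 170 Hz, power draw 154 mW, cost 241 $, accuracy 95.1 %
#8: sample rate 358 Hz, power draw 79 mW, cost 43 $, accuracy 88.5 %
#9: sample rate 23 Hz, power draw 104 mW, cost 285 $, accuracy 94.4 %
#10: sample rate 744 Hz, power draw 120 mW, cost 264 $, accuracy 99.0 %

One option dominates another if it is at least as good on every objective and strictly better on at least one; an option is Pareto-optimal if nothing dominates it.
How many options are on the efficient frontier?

#1: not dominated.
#2: not dominated (best power draw).
#3: dominated by #2 (sample rate 166≥134, power draw 51≤75, cost 165≤265, accuracy 94.8≥91.5).
#4: dominated by #10 (sample rate 744≥601, power draw 120≤184, cost 264≤291, accuracy 99.0≥98.1).
#5: not dominated.
#6: not dominated (best cost).
#7: dominated by #6 (sample rate 425≥170, power draw 72≤154, cost 36≤241, accuracy 96.5≥95.1).
#8: dominated by #6 (sample rate 425≥358, power draw 72≤79, cost 36≤43, accuracy 96.5≥88.5).
#9: dominated by #2 (sample rate 166≥23, power draw 51≤104, cost 165≤285, accuracy 94.8≥94.4).
#10: not dominated (best sample rate).
Pareto-optimal: #1, #2, #5, #6, #10 → 5.

5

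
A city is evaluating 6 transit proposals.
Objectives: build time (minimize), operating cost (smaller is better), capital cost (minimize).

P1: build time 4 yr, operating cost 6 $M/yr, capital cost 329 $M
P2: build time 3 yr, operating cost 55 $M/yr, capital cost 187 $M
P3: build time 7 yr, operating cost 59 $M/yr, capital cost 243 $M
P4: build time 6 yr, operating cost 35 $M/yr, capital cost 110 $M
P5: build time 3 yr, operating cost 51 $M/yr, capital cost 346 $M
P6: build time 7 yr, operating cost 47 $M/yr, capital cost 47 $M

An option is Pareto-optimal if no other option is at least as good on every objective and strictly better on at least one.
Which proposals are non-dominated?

P1, P2, P4, P5, P6

P1: not dominated (best operating cost).
P2: not dominated.
P3: dominated by P2 (build time 3≤7, operating cost 55≤59, capital cost 187≤243).
P4: not dominated.
P5: not dominated.
P6: not dominated (best capital cost).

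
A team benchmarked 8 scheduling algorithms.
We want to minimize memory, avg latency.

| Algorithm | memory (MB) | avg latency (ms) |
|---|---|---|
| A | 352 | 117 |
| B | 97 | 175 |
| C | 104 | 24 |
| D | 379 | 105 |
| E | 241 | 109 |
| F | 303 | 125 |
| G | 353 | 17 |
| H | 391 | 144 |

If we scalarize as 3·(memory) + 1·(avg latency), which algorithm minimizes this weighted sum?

C

A: 3·352 + 1·117 = 1173
B: 3·97 + 1·175 = 466
C: 3·104 + 1·24 = 336
D: 3·379 + 1·105 = 1242
E: 3·241 + 1·109 = 832
F: 3·303 + 1·125 = 1034
G: 3·353 + 1·17 = 1076
H: 3·391 + 1·144 = 1317
Lowest: C at 336.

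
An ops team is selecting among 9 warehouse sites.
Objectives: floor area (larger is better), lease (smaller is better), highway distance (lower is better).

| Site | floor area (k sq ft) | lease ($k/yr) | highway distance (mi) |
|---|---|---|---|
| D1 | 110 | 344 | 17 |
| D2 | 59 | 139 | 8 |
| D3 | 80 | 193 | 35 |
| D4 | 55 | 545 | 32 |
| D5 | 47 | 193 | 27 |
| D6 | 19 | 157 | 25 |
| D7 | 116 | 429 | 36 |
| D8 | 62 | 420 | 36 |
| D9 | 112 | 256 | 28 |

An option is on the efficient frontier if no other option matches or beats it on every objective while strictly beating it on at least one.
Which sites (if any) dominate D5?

D2

D2: floor area 59≥47, lease 139≤193, highway distance 8≤27 — dominates D5.
Others (D1, D3, D4, D6, D7, D8, D9) are each worse than D5 on at least one objective.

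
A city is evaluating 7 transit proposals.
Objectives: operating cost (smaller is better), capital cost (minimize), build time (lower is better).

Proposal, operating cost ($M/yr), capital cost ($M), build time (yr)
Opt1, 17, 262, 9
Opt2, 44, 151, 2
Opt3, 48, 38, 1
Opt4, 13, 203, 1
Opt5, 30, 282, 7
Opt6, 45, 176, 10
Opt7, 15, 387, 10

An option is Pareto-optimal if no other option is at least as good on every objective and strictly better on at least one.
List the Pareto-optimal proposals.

Opt1: dominated by Opt4 (operating cost 13≤17, capital cost 203≤262, build time 1≤9).
Opt2: not dominated.
Opt3: not dominated (best capital cost).
Opt4: not dominated (best operating cost).
Opt5: dominated by Opt4 (operating cost 13≤30, capital cost 203≤282, build time 1≤7).
Opt6: dominated by Opt2 (operating cost 44≤45, capital cost 151≤176, build time 2≤10).
Opt7: dominated by Opt4 (operating cost 13≤15, capital cost 203≤387, build time 1≤10).

Opt2, Opt3, Opt4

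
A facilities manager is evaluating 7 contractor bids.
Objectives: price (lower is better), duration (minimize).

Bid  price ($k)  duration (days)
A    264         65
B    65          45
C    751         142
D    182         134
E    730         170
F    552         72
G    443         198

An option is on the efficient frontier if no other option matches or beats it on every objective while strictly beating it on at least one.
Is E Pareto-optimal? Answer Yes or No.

No

A vs E: price 264≤730, duration 65≤170 — A is at least as good on every objective and strictly better on at least one, so A dominates E.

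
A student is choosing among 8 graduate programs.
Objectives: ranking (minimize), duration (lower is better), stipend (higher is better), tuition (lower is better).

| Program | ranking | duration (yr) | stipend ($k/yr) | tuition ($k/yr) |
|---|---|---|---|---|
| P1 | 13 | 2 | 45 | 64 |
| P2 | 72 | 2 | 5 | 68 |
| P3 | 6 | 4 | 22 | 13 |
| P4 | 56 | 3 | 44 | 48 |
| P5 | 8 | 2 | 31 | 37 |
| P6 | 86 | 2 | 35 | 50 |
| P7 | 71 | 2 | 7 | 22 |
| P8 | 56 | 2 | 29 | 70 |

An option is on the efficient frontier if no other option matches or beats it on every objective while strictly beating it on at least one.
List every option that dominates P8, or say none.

P1: ranking 13≤56, duration 2≤2, stipend 45≥29, tuition 64≤70 — dominates P8.
P5: ranking 8≤56, duration 2≤2, stipend 31≥29, tuition 37≤70 — dominates P8.
Others (P2, P3, P4, P6, P7) are each worse than P8 on at least one objective.

P1, P5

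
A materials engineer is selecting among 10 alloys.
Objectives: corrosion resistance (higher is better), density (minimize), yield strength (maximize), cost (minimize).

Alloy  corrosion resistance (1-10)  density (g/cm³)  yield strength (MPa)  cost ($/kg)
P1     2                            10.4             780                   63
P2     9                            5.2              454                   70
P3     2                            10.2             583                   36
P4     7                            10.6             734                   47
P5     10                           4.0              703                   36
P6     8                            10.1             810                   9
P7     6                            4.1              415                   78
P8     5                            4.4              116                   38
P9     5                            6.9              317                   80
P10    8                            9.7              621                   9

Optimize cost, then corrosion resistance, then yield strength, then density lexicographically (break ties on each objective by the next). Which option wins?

P6

First minimize cost: best is 9, kept {P6, P10}.
Then maximize corrosion resistance: best is 8, kept {P6, P10}.
Then maximize yield strength: best is 810, kept {P6}.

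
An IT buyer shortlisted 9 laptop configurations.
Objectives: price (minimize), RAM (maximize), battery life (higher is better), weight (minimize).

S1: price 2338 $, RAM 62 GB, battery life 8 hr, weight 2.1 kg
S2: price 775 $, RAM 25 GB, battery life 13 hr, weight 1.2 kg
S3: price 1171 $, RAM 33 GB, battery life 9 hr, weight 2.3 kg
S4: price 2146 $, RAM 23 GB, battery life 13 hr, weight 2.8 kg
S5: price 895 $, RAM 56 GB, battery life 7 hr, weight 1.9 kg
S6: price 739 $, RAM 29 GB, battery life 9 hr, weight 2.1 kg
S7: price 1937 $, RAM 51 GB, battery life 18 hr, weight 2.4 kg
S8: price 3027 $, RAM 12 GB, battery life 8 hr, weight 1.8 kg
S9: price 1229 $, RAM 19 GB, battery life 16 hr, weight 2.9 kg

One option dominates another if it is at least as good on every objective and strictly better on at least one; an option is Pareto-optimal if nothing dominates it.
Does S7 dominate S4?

Yes

S7 vs S4: price 1937≤2146, RAM 51≥23, battery life 18≥13, weight 2.4≤2.8 — S7 is at least as good on every objective with at least one strict improvement.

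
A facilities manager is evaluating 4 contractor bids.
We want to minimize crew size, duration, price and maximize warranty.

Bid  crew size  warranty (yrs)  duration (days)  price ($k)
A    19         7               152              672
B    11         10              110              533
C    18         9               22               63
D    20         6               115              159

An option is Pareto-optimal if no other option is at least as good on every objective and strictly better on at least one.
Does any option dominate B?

A: worse on crew size (19 vs 11).
C: worse on crew size (18 vs 11).
D: worse on crew size (20 vs 11).
No option is at least as good as B on every objective and strictly better on one.

No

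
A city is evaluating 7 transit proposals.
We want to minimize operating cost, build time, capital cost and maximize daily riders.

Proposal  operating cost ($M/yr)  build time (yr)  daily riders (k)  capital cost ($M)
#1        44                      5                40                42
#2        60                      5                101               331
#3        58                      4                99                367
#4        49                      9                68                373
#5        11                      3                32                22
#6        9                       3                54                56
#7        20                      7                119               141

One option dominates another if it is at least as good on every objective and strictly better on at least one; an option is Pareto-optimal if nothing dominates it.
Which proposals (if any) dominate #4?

#7: operating cost 20≤49, build time 7≤9, daily riders 119≥68, capital cost 141≤373 — dominates #4.
Others (#1, #2, #3, #5, #6) are each worse than #4 on at least one objective.

#7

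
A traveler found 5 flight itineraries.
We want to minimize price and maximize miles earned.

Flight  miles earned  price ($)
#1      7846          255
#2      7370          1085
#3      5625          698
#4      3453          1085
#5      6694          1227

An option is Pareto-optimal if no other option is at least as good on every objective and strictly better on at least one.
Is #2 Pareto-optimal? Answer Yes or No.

#1 vs #2: miles earned 7846≥7370, price 255≤1085 — #1 is at least as good on every objective and strictly better on at least one, so #1 dominates #2.

No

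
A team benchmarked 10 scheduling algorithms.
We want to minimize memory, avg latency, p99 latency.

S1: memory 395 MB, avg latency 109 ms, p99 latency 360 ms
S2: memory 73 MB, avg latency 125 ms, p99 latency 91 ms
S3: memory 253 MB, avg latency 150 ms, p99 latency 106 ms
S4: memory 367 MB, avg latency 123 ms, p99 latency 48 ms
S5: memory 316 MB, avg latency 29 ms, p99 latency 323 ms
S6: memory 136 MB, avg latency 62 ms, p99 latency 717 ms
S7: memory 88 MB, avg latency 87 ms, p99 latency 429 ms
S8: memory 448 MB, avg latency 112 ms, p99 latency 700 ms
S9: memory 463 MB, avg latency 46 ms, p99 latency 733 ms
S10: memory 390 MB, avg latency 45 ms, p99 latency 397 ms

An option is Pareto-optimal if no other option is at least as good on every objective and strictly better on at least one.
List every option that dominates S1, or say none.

S5

S5: memory 316≤395, avg latency 29≤109, p99 latency 323≤360 — dominates S1.
Others (S2, S3, S4, S6, S7, S8, S9, S10) are each worse than S1 on at least one objective.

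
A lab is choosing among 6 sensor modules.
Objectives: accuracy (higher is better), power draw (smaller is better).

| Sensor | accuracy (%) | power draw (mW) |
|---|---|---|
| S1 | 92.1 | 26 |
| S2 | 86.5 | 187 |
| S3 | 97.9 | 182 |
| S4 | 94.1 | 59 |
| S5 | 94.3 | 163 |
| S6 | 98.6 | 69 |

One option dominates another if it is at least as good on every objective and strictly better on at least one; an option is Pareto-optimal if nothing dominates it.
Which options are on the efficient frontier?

S1, S4, S6

S1: not dominated (best power draw).
S2: dominated by S1 (accuracy 92.1≥86.5, power draw 26≤187).
S3: dominated by S6 (accuracy 98.6≥97.9, power draw 69≤182).
S4: not dominated.
S5: dominated by S6 (accuracy 98.6≥94.3, power draw 69≤163).
S6: not dominated (best accuracy).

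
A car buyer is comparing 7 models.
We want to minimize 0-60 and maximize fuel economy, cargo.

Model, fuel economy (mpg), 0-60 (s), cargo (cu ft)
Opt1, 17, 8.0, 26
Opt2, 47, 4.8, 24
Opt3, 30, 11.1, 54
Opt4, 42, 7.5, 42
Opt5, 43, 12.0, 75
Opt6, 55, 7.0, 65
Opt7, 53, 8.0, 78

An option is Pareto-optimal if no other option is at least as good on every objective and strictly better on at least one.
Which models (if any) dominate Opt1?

Opt4: fuel economy 42≥17, 0-60 7.5≤8.0, cargo 42≥26 — dominates Opt1.
Opt6: fuel economy 55≥17, 0-60 7.0≤8.0, cargo 65≥26 — dominates Opt1.
Opt7: fuel economy 53≥17, 0-60 8.0≤8.0, cargo 78≥26 — dominates Opt1.
Others (Opt2, Opt3, Opt5) are each worse than Opt1 on at least one objective.

Opt4, Opt6, Opt7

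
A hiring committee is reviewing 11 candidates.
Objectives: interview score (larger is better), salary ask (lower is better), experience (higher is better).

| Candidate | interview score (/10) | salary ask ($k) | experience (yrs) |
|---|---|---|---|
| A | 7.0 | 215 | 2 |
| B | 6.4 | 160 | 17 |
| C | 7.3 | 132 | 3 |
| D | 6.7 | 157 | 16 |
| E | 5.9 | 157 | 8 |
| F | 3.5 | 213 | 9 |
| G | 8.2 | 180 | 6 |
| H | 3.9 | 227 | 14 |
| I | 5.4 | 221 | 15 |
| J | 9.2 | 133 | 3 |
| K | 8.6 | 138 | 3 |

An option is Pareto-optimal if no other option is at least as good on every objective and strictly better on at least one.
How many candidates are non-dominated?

5

A: dominated by C (interview score 7.3≥7.0, salary ask 132≤215, experience 3≥2).
B: not dominated (best experience).
C: not dominated (best salary ask).
D: not dominated.
E: dominated by D (interview score 6.7≥5.9, salary ask 157≤157, experience 16≥8).
F: dominated by B (interview score 6.4≥3.5, salary ask 160≤213, experience 17≥9).
G: not dominated.
H: dominated by B (interview score 6.4≥3.9, salary ask 160≤227, experience 17≥14).
I: dominated by B (interview score 6.4≥5.4, salary ask 160≤221, experience 17≥15).
J: not dominated (best interview score).
K: dominated by J (interview score 9.2≥8.6, salary ask 133≤138, experience 3≥3).
Pareto-optimal: B, C, D, G, J → 5.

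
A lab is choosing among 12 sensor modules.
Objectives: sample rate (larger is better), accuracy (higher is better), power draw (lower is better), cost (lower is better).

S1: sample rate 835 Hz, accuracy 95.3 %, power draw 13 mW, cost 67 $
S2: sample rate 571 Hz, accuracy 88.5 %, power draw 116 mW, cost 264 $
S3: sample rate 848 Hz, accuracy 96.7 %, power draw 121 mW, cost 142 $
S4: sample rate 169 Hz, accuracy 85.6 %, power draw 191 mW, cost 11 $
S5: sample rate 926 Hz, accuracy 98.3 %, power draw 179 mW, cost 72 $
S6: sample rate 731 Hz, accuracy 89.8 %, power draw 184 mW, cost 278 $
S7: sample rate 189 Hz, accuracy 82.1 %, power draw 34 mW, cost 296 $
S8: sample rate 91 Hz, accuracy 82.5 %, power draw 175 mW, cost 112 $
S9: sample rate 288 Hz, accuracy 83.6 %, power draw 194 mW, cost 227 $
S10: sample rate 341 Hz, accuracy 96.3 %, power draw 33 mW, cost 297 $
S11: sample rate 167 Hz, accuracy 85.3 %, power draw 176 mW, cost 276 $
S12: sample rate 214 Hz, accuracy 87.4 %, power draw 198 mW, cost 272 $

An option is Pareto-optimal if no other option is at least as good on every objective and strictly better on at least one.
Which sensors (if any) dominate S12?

S1: sample rate 835≥214, accuracy 95.3≥87.4, power draw 13≤198, cost 67≤272 — dominates S12.
S2: sample rate 571≥214, accuracy 88.5≥87.4, power draw 116≤198, cost 264≤272 — dominates S12.
S3: sample rate 848≥214, accuracy 96.7≥87.4, power draw 121≤198, cost 142≤272 — dominates S12.
S5: sample rate 926≥214, accuracy 98.3≥87.4, power draw 179≤198, cost 72≤272 — dominates S12.
Others (S4, S6, S7, S8, S9, S10, S11) are each worse than S12 on at least one objective.

S1, S2, S3, S5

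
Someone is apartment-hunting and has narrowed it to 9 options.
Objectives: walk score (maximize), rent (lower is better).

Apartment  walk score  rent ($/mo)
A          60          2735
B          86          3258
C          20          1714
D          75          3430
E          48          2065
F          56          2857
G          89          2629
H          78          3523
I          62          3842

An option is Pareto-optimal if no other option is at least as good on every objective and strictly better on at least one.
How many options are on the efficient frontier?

3

A: dominated by G (walk score 89≥60, rent 2629≤2735).
B: dominated by G (walk score 89≥86, rent 2629≤3258).
C: not dominated (best rent).
D: dominated by B (walk score 86≥75, rent 3258≤3430).
E: not dominated.
F: dominated by A (walk score 60≥56, rent 2735≤2857).
G: not dominated (best walk score).
H: dominated by B (walk score 86≥78, rent 3258≤3523).
I: dominated by B (walk score 86≥62, rent 3258≤3842).
Pareto-optimal: C, E, G → 3.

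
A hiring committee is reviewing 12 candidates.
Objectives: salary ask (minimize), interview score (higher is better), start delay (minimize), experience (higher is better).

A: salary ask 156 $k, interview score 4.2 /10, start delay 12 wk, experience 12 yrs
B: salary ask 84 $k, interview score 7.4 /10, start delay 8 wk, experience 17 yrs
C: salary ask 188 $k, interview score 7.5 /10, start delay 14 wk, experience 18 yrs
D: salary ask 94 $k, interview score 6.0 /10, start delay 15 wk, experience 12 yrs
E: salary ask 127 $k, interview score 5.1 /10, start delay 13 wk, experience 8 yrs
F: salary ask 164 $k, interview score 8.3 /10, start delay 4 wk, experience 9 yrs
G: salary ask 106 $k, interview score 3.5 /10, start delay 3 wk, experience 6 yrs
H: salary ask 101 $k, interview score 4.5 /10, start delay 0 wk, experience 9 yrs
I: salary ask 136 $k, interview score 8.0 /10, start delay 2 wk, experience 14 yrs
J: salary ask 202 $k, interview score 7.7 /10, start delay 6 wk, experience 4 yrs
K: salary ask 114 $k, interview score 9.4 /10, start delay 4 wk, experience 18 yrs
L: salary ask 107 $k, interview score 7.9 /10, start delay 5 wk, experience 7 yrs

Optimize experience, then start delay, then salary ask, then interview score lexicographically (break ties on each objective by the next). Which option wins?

K

First maximize experience: best is 18, kept {C, K}.
Then minimize start delay: best is 4, kept {K}.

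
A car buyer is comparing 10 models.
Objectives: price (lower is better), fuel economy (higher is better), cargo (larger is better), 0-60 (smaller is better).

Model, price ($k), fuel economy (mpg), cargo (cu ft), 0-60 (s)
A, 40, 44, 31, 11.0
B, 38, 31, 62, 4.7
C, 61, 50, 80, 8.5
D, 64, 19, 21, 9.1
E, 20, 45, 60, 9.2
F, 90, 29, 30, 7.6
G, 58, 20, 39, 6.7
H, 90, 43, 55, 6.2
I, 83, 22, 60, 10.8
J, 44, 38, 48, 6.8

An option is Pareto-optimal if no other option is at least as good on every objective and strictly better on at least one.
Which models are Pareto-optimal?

B, C, E, H, J

A: dominated by E (price 20≤40, fuel economy 45≥44, cargo 60≥31, 0-60 9.2≤11.0).
B: not dominated (best 0-60).
C: not dominated (best fuel economy).
D: dominated by B (price 38≤64, fuel economy 31≥19, cargo 62≥21, 0-60 4.7≤9.1).
E: not dominated (best price).
F: dominated by B (price 38≤90, fuel economy 31≥29, cargo 62≥30, 0-60 4.7≤7.6).
G: dominated by B (price 38≤58, fuel economy 31≥20, cargo 62≥39, 0-60 4.7≤6.7).
H: not dominated.
I: dominated by B (price 38≤83, fuel economy 31≥22, cargo 62≥60, 0-60 4.7≤10.8).
J: not dominated.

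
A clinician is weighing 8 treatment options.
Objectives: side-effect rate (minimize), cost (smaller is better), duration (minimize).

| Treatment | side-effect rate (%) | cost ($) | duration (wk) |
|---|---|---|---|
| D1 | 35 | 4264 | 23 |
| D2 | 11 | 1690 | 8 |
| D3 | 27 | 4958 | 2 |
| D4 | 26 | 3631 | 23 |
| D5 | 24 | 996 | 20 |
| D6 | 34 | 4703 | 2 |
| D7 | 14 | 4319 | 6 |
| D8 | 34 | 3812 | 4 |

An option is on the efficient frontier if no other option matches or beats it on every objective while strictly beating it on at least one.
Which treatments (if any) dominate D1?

D2: side-effect rate 11≤35, cost 1690≤4264, duration 8≤23 — dominates D1.
D4: side-effect rate 26≤35, cost 3631≤4264, duration 23≤23 — dominates D1.
D5: side-effect rate 24≤35, cost 996≤4264, duration 20≤23 — dominates D1.
D8: side-effect rate 34≤35, cost 3812≤4264, duration 4≤23 — dominates D1.
Others (D3, D6, D7) are each worse than D1 on at least one objective.

D2, D4, D5, D8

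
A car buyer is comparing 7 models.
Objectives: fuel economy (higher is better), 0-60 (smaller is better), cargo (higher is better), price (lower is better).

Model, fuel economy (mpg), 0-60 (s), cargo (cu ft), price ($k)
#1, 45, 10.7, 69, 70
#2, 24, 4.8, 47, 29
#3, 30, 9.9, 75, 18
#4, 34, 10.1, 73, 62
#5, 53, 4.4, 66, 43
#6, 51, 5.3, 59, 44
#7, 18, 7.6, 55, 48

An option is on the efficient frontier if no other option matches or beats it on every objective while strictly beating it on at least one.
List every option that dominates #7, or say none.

#5, #6

#5: fuel economy 53≥18, 0-60 4.4≤7.6, cargo 66≥55, price 43≤48 — dominates #7.
#6: fuel economy 51≥18, 0-60 5.3≤7.6, cargo 59≥55, price 44≤48 — dominates #7.
Others (#1, #2, #3, #4) are each worse than #7 on at least one objective.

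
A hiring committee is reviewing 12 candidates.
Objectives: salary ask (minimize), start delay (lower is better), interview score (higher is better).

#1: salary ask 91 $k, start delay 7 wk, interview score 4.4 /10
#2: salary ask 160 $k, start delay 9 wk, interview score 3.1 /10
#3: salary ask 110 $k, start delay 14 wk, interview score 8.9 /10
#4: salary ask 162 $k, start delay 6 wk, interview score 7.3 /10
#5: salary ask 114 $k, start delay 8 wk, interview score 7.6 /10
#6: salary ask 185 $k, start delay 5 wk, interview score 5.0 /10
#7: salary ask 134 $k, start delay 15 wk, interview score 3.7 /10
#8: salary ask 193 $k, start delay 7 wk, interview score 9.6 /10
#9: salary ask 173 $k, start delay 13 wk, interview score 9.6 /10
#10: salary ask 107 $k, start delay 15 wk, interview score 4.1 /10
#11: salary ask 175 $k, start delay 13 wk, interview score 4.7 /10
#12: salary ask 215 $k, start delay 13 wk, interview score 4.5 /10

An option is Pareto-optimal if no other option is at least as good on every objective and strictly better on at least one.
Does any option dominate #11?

#4 vs #11: salary ask 162≤175, start delay 6≤13, interview score 7.3≥4.7 — #4 is at least as good on every objective and strictly better on at least one, so #4 dominates #11.

Yes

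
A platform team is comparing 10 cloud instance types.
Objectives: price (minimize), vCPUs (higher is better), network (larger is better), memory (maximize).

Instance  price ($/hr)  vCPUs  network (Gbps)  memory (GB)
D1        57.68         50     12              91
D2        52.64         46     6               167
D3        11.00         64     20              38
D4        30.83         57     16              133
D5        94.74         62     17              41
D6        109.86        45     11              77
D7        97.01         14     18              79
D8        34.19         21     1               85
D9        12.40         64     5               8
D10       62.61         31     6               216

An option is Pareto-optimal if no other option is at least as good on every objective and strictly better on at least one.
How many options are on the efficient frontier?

6

D1: dominated by D4 (price 30.83≤57.68, vCPUs 57≥50, network 16≥12, memory 133≥91).
D2: not dominated.
D3: not dominated (best price).
D4: not dominated.
D5: not dominated.
D6: dominated by D1 (price 57.68≤109.86, vCPUs 50≥45, network 12≥11, memory 91≥77).
D7: not dominated.
D8: dominated by D4 (price 30.83≤34.19, vCPUs 57≥21, network 16≥1, memory 133≥85).
D9: dominated by D3 (price 11.00≤12.40, vCPUs 64≥64, network 20≥5, memory 38≥8).
D10: not dominated (best memory).
Pareto-optimal: D2, D3, D4, D5, D7, D10 → 6.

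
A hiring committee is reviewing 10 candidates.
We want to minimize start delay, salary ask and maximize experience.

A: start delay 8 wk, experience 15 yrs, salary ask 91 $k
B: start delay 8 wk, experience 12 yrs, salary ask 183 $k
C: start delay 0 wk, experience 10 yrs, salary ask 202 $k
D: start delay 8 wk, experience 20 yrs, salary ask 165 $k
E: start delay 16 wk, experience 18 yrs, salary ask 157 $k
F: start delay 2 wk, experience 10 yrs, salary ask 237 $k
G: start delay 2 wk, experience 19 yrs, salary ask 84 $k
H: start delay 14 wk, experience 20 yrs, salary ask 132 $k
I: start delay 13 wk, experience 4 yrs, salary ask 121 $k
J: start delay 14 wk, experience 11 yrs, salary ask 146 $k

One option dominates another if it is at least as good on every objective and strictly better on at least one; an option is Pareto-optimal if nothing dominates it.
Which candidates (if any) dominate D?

none

A: worse on experience (15 vs 20).
B: worse on experience (12 vs 20).
C: worse on experience (10 vs 20).
E: worse on start delay (16 vs 8).
F: worse on experience (10 vs 20).
G: worse on experience (19 vs 20).
H: worse on start delay (14 vs 8).
I: worse on start delay (13 vs 8).
J: worse on start delay (14 vs 8).
No option dominates D.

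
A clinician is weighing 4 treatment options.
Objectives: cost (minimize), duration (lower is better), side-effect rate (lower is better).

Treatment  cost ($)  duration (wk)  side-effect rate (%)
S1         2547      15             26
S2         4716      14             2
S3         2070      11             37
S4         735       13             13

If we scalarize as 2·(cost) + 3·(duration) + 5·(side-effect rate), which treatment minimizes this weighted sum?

S1: 2·2547 + 3·15 + 5·26 = 5269
S2: 2·4716 + 3·14 + 5·2 = 9484
S3: 2·2070 + 3·11 + 5·37 = 4358
S4: 2·735 + 3·13 + 5·13 = 1574
Lowest: S4 at 1574.

S4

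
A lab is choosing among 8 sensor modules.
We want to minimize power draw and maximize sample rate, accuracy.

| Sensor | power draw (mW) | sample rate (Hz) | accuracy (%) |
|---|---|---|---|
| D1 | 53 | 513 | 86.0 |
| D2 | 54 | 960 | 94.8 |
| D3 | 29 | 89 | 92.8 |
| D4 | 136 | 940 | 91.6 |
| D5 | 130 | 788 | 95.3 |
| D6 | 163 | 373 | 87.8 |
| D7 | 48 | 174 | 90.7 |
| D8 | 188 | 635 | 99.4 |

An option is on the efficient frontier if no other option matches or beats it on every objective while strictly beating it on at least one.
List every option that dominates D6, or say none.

D2, D4, D5

D2: power draw 54≤163, sample rate 960≥373, accuracy 94.8≥87.8 — dominates D6.
D4: power draw 136≤163, sample rate 940≥373, accuracy 91.6≥87.8 — dominates D6.
D5: power draw 130≤163, sample rate 788≥373, accuracy 95.3≥87.8 — dominates D6.
Others (D1, D3, D7, D8) are each worse than D6 on at least one objective.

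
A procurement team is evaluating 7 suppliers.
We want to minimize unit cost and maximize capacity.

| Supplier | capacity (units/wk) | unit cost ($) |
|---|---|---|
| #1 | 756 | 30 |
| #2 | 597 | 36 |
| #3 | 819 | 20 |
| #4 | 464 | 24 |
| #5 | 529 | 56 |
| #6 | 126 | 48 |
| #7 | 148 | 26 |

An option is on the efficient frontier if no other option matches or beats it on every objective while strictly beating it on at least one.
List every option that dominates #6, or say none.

#1, #2, #3, #4, #7

#1: capacity 756≥126, unit cost 30≤48 — dominates #6.
#2: capacity 597≥126, unit cost 36≤48 — dominates #6.
#3: capacity 819≥126, unit cost 20≤48 — dominates #6.
#4: capacity 464≥126, unit cost 24≤48 — dominates #6.
#7: capacity 148≥126, unit cost 26≤48 — dominates #6.
Others (#5) are each worse than #6 on at least one objective.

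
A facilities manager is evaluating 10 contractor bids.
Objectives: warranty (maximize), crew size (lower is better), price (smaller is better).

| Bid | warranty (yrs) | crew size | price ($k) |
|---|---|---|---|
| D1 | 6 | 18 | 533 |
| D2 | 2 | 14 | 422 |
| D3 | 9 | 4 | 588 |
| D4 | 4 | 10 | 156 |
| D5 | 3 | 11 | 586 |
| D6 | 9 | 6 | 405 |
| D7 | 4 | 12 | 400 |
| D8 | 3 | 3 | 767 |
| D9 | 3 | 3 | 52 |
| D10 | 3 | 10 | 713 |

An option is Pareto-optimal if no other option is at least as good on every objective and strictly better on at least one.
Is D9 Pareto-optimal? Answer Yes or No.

D1: worse on crew size (18 vs 3).
D2: worse on warranty (2 vs 3).
D3: worse on crew size (4 vs 3).
D4: worse on crew size (10 vs 3).
D5: worse on crew size (11 vs 3).
D6: worse on crew size (6 vs 3).
D7: worse on crew size (12 vs 3).
D8: worse on price (767 vs 52).
D10: worse on crew size (10 vs 3).
No option is at least as good as D9 on every objective and strictly better on one.

Yes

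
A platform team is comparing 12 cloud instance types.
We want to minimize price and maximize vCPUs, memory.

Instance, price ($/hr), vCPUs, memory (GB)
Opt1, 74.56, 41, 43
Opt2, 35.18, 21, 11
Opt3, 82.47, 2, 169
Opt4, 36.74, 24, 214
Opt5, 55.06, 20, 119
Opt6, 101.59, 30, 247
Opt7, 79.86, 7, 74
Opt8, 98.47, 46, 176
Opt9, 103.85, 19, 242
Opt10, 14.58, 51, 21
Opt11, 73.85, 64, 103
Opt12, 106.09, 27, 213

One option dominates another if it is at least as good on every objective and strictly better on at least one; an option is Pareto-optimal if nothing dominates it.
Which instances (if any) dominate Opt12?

Opt6: price 101.59≤106.09, vCPUs 30≥27, memory 247≥213 — dominates Opt12.
Others (Opt1, Opt2, Opt3, Opt4, Opt5, Opt7, Opt8, Opt9, Opt10, Opt11) are each worse than Opt12 on at least one objective.

Opt6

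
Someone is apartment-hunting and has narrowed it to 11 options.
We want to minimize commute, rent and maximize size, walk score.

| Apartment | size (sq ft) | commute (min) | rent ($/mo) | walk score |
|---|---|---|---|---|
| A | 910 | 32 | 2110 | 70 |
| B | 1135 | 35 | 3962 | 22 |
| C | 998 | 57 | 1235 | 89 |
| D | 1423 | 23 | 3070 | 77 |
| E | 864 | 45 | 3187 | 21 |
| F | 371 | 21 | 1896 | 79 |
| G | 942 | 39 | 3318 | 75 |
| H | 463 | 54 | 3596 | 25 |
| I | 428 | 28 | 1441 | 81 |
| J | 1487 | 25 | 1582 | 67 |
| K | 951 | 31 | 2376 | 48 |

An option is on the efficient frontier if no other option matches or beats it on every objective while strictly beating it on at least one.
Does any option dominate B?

D vs B: size 1423≥1135, commute 23≤35, rent 3070≤3962, walk score 77≥22 — D is at least as good on every objective and strictly better on at least one, so D dominates B.

Yes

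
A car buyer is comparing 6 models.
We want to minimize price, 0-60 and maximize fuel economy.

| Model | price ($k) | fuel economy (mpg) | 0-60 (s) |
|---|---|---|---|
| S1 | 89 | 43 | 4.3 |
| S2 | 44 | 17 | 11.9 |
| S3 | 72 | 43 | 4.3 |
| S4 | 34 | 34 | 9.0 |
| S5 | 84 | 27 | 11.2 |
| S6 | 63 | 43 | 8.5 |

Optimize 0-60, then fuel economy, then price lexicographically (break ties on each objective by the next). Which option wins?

First minimize 0-60: best is 4.3, kept {S1, S3}.
Then maximize fuel economy: best is 43, kept {S1, S3}.
Then minimize price: best is 72, kept {S3}.

S3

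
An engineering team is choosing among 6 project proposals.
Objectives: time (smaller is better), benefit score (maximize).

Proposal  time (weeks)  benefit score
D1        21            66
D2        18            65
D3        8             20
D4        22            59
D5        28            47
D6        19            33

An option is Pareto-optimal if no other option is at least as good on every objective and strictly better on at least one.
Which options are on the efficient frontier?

D1, D2, D3

D1: not dominated (best benefit score).
D2: not dominated.
D3: not dominated (best time).
D4: dominated by D1 (time 21≤22, benefit score 66≥59).
D5: dominated by D1 (time 21≤28, benefit score 66≥47).
D6: dominated by D2 (time 18≤19, benefit score 65≥33).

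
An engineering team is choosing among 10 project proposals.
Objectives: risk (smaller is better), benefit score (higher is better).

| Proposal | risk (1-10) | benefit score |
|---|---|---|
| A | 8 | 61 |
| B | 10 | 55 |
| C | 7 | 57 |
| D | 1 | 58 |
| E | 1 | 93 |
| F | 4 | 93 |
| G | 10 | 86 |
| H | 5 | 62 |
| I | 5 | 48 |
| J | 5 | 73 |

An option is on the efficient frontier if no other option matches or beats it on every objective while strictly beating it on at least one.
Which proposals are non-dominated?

E

A: dominated by E (risk 1≤8, benefit score 93≥61).
B: dominated by A (risk 8≤10, benefit score 61≥55).
C: dominated by D (risk 1≤7, benefit score 58≥57).
D: dominated by E (risk 1≤1, benefit score 93≥58).
E: not dominated.
F: dominated by E (risk 1≤4, benefit score 93≥93).
G: dominated by E (risk 1≤10, benefit score 93≥86).
H: dominated by E (risk 1≤5, benefit score 93≥62).
I: dominated by D (risk 1≤5, benefit score 58≥48).
J: dominated by E (risk 1≤5, benefit score 93≥73).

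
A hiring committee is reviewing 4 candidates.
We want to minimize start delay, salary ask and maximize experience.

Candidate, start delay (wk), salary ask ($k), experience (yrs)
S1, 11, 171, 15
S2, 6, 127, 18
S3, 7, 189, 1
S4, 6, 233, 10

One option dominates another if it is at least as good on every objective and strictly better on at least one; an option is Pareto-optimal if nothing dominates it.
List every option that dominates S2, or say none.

none

S1: worse on start delay (11 vs 6).
S3: worse on start delay (7 vs 6).
S4: worse on salary ask (233 vs 127).
No option dominates S2.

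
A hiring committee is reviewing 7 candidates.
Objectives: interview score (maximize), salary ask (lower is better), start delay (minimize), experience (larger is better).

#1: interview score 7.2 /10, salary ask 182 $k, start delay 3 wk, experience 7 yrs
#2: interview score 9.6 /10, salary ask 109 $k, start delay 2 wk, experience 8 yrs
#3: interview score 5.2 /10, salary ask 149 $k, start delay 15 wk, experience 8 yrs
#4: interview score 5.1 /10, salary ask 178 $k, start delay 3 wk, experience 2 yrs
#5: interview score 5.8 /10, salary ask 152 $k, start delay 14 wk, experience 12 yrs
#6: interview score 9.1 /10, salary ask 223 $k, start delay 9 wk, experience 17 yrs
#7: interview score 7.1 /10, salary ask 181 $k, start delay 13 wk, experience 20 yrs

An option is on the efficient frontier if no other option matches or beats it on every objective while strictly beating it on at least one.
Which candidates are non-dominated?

#1: dominated by #2 (interview score 9.6≥7.2, salary ask 109≤182, start delay 2≤3, experience 8≥7).
#2: not dominated (best interview score).
#3: dominated by #2 (interview score 9.6≥5.2, salary ask 109≤149, start delay 2≤15, experience 8≥8).
#4: dominated by #2 (interview score 9.6≥5.1, salary ask 109≤178, start delay 2≤3, experience 8≥2).
#5: not dominated.
#6: not dominated.
#7: not dominated (best experience).

#2, #5, #6, #7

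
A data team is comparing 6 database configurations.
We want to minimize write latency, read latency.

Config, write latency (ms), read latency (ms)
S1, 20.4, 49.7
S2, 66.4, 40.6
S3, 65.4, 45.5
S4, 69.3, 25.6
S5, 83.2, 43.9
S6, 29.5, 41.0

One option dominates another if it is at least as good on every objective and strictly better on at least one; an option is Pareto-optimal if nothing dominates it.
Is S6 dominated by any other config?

No

S1: worse on read latency (49.7 vs 41.0).
S2: worse on write latency (66.4 vs 29.5).
S3: worse on write latency (65.4 vs 29.5).
S4: worse on write latency (69.3 vs 29.5).
S5: worse on write latency (83.2 vs 29.5).
No option is at least as good as S6 on every objective and strictly better on one.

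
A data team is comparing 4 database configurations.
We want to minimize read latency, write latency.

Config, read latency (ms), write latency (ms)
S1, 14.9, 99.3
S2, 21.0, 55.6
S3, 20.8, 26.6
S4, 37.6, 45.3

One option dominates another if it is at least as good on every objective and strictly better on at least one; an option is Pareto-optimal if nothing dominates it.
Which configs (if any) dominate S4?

S3

S3: read latency 20.8≤37.6, write latency 26.6≤45.3 — dominates S4.
Others (S1, S2) are each worse than S4 on at least one objective.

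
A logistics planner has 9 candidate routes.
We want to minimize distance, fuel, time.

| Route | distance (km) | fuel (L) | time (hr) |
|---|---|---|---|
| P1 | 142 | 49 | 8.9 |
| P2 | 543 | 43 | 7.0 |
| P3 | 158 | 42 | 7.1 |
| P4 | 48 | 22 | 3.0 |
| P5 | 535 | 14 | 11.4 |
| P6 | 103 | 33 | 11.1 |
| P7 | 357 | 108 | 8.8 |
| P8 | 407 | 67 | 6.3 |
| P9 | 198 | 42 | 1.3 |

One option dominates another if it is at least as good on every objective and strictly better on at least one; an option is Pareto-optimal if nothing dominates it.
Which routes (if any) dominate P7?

P3: distance 158≤357, fuel 42≤108, time 7.1≤8.8 — dominates P7.
P4: distance 48≤357, fuel 22≤108, time 3.0≤8.8 — dominates P7.
P9: distance 198≤357, fuel 42≤108, time 1.3≤8.8 — dominates P7.
Others (P1, P2, P5, P6, P8) are each worse than P7 on at least one objective.

P3, P4, P9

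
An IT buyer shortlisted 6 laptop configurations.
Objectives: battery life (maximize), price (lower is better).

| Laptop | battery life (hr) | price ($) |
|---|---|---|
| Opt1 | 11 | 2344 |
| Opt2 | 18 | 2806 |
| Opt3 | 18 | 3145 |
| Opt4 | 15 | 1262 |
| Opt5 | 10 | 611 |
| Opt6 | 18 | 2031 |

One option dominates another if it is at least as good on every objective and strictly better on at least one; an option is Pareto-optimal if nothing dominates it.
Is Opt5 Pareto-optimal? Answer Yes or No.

Opt1: worse on price (2344 vs 611).
Opt2: worse on price (2806 vs 611).
Opt3: worse on price (3145 vs 611).
Opt4: worse on price (1262 vs 611).
Opt6: worse on price (2031 vs 611).
No option is at least as good as Opt5 on every objective and strictly better on one.

Yes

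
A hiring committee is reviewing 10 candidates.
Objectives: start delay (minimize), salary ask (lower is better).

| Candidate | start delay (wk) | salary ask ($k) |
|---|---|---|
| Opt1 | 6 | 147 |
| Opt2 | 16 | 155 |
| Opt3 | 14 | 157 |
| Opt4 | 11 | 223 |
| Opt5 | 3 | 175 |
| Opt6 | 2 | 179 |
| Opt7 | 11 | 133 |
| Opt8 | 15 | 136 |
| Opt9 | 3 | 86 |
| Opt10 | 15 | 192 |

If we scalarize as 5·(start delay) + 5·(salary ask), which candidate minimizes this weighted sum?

Opt1: 5·6 + 5·147 = 765
Opt2: 5·16 + 5·155 = 855
Opt3: 5·14 + 5·157 = 855
Opt4: 5·11 + 5·223 = 1170
Opt5: 5·3 + 5·175 = 890
Opt6: 5·2 + 5·179 = 905
Opt7: 5·11 + 5·133 = 720
Opt8: 5·15 + 5·136 = 755
Opt9: 5·3 + 5·86 = 445
Opt10: 5·15 + 5·192 = 1035
Lowest: Opt9 at 445.

Opt9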